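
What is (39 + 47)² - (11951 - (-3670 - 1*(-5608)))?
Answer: -2617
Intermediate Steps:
(39 + 47)² - (11951 - (-3670 - 1*(-5608))) = 86² - (11951 - (-3670 + 5608)) = 7396 - (11951 - 1*1938) = 7396 - (11951 - 1938) = 7396 - 1*10013 = 7396 - 10013 = -2617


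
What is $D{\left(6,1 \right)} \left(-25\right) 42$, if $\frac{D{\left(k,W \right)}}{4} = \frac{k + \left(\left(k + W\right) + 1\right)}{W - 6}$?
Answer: $11760$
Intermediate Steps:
$D{\left(k,W \right)} = \frac{4 \left(1 + W + 2 k\right)}{-6 + W}$ ($D{\left(k,W \right)} = 4 \frac{k + \left(\left(k + W\right) + 1\right)}{W - 6} = 4 \frac{k + \left(\left(W + k\right) + 1\right)}{-6 + W} = 4 \frac{k + \left(1 + W + k\right)}{-6 + W} = 4 \frac{1 + W + 2 k}{-6 + W} = \frac{4 \left(1 + W + 2 k\right)}{-6 + W}$)
$D{\left(6,1 \right)} \left(-25\right) 42 = \frac{4 \left(1 + 1 + 2 \cdot 6\right)}{-6 + 1} \left(-25\right) 42 = \frac{4 \left(1 + 1 + 12\right)}{-5} \left(-25\right) 42 = 4 \left(- \frac{1}{5}\right) 14 \left(-25\right) 42 = \left(- \frac{56}{5}\right) \left(-25\right) 42 = 280 \cdot 42 = 11760$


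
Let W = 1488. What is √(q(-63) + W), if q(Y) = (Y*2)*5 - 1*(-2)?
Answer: 2*√215 ≈ 29.326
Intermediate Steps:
q(Y) = 2 + 10*Y (q(Y) = (2*Y)*5 + 2 = 10*Y + 2 = 2 + 10*Y)
√(q(-63) + W) = √((2 + 10*(-63)) + 1488) = √((2 - 630) + 1488) = √(-628 + 1488) = √860 = 2*√215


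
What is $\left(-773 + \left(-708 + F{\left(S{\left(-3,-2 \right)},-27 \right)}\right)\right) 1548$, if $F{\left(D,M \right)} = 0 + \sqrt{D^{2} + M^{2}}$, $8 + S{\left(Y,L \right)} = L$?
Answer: $-2292588 + 1548 \sqrt{829} \approx -2.248 \cdot 10^{6}$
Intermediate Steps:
$S{\left(Y,L \right)} = -8 + L$
$F{\left(D,M \right)} = \sqrt{D^{2} + M^{2}}$
$\left(-773 + \left(-708 + F{\left(S{\left(-3,-2 \right)},-27 \right)}\right)\right) 1548 = \left(-773 - \left(708 - \sqrt{\left(-8 - 2\right)^{2} + \left(-27\right)^{2}}\right)\right) 1548 = \left(-773 - \left(708 - \sqrt{\left(-10\right)^{2} + 729}\right)\right) 1548 = \left(-773 - \left(708 - \sqrt{100 + 729}\right)\right) 1548 = \left(-773 - \left(708 - \sqrt{829}\right)\right) 1548 = \left(-1481 + \sqrt{829}\right) 1548 = -2292588 + 1548 \sqrt{829}$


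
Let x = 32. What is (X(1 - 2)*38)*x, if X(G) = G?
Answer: -1216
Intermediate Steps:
(X(1 - 2)*38)*x = ((1 - 2)*38)*32 = -1*38*32 = -38*32 = -1216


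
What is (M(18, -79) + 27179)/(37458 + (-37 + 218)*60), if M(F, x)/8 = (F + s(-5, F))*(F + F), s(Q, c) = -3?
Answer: 31499/48318 ≈ 0.65191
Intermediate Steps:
M(F, x) = 16*F*(-3 + F) (M(F, x) = 8*((F - 3)*(F + F)) = 8*((-3 + F)*(2*F)) = 8*(2*F*(-3 + F)) = 16*F*(-3 + F))
(M(18, -79) + 27179)/(37458 + (-37 + 218)*60) = (16*18*(-3 + 18) + 27179)/(37458 + (-37 + 218)*60) = (16*18*15 + 27179)/(37458 + 181*60) = (4320 + 27179)/(37458 + 10860) = 31499/48318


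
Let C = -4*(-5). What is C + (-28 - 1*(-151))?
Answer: 143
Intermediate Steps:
C = 20
C + (-28 - 1*(-151)) = 20 + (-28 - 1*(-151)) = 20 + (-28 + 151) = 20 + 123 = 143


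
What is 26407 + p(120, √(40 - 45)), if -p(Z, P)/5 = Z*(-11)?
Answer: 33007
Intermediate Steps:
p(Z, P) = 55*Z (p(Z, P) = -5*Z*(-11) = -(-55)*Z = 55*Z)
26407 + p(120, √(40 - 45)) = 26407 + 55*120 = 26407 + 6600 = 33007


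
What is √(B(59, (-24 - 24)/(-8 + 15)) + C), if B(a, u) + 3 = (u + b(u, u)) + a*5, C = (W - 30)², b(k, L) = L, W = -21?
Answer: √141085/7 ≈ 53.659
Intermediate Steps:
C = 2601 (C = (-21 - 30)² = (-51)² = 2601)
B(a, u) = -3 + 2*u + 5*a (B(a, u) = -3 + ((u + u) + a*5) = -3 + (2*u + 5*a) = -3 + 2*u + 5*a)
√(B(59, (-24 - 24)/(-8 + 15)) + C) = √((-3 + 2*((-24 - 24)/(-8 + 15)) + 5*59) + 2601) = √((-3 + 2*(-48/7) + 295) + 2601) = √((-3 - 96/7 + 295) + 2601) = √(1948/7 + 2601) = √(20155/7) = √141085/7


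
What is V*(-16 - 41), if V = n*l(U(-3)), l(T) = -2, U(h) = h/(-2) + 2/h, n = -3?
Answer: -342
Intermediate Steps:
U(h) = 2/h - h/2 (U(h) = h*(-½) + 2/h = -h/2 + 2/h = 2/h - h/2)
V = 6 (V = -3*(-2) = 6)
V*(-16 - 41) = 6*(-16 - 41) = 6*(-57) = -342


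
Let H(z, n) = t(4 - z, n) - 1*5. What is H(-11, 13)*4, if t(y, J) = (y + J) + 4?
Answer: 108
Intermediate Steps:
t(y, J) = 4 + J + y (t(y, J) = (J + y) + 4 = 4 + J + y)
H(z, n) = 3 + n - z (H(z, n) = (4 + n + (4 - z)) - 1*5 = (8 + n - z) - 5 = 3 + n - z)
H(-11, 13)*4 = (3 + 13 - 1*(-11))*4 = (3 + 13 + 11)*4 = 27*4 = 108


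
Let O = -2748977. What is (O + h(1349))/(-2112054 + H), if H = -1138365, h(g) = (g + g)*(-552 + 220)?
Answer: 3644713/3250419 ≈ 1.1213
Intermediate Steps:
h(g) = -664*g (h(g) = (2*g)*(-332) = -664*g)
(O + h(1349))/(-2112054 + H) = (-2748977 - 664*1349)/(-2112054 - 1138365) = (-2748977 - 895736)/(-3250419) = -3644713*(-1/3250419) = 3644713/3250419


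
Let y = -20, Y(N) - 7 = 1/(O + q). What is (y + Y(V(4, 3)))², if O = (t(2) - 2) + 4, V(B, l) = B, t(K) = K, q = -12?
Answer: 11025/64 ≈ 172.27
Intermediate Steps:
O = 4 (O = (2 - 2) + 4 = 0 + 4 = 4)
Y(N) = 55/8 (Y(N) = 7 + 1/(4 - 12) = 7 + 1/(-8) = 7 - ⅛ = 55/8)
(y + Y(V(4, 3)))² = (-20 + 55/8)² = (-105/8)² = 11025/64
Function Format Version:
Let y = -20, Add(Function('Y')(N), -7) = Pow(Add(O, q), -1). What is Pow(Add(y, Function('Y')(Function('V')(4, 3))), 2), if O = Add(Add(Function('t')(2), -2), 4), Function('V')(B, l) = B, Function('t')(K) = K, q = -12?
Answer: Rational(11025, 64) ≈ 172.27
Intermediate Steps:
O = 4 (O = Add(Add(2, -2), 4) = Add(0, 4) = 4)
Function('Y')(N) = Rational(55, 8) (Function('Y')(N) = Add(7, Pow(Add(4, -12), -1)) = Add(7, Pow(-8, -1)) = Add(7, Rational(-1, 8)) = Rational(55, 8))
Pow(Add(y, Function('Y')(Function('V')(4, 3))), 2) = Pow(Add(-20, Rational(55, 8)), 2) = Pow(Rational(-105, 8), 2) = Rational(11025, 64)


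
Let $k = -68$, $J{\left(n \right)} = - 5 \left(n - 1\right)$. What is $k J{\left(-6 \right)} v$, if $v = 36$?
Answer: $-85680$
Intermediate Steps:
$J{\left(n \right)} = 5 - 5 n$ ($J{\left(n \right)} = - 5 \left(-1 + n\right) = 5 - 5 n$)
$k J{\left(-6 \right)} v = - 68 \left(5 - -30\right) 36 = - 68 \left(5 + 30\right) 36 = \left(-68\right) 35 \cdot 36 = \left(-2380\right) 36 = -85680$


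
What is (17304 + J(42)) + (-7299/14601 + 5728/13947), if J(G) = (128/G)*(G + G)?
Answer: 1191967605565/67880049 ≈ 17560.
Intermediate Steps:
J(G) = 256 (J(G) = (128/G)*(2*G) = 256)
(17304 + J(42)) + (-7299/14601 + 5728/13947) = (17304 + 256) + (-7299/14601 + 5728/13947) = 17560 + (-7299*1/14601 + 5728*(1/13947)) = 17560 + (-2433/4867 + 5728/13947) = 17560 - 6054875/67880049 = 1191967605565/67880049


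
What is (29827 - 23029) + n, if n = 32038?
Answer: 38836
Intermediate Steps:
(29827 - 23029) + n = (29827 - 23029) + 32038 = 6798 + 32038 = 38836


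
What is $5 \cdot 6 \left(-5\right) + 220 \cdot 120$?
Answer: $26250$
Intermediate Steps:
$5 \cdot 6 \left(-5\right) + 220 \cdot 120 = 30 \left(-5\right) + 26400 = -150 + 26400 = 26250$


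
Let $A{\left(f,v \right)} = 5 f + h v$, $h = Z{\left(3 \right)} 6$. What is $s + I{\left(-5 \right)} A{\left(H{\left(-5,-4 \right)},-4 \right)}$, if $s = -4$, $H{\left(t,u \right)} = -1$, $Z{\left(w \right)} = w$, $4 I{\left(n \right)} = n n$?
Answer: $- \frac{1941}{4} \approx -485.25$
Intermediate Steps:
$I{\left(n \right)} = \frac{n^{2}}{4}$ ($I{\left(n \right)} = \frac{n n}{4} = \frac{n^{2}}{4}$)
$h = 18$ ($h = 3 \cdot 6 = 18$)
$A{\left(f,v \right)} = 5 f + 18 v$
$s + I{\left(-5 \right)} A{\left(H{\left(-5,-4 \right)},-4 \right)} = -4 + \frac{\left(-5\right)^{2}}{4} \left(5 \left(-1\right) + 18 \left(-4\right)\right) = -4 + \frac{1}{4} \cdot 25 \left(-5 - 72\right) = -4 + \frac{25}{4} \left(-77\right) = -4 - \frac{1925}{4} = - \frac{1941}{4}$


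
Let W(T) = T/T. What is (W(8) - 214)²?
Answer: 45369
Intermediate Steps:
W(T) = 1
(W(8) - 214)² = (1 - 214)² = (-213)² = 45369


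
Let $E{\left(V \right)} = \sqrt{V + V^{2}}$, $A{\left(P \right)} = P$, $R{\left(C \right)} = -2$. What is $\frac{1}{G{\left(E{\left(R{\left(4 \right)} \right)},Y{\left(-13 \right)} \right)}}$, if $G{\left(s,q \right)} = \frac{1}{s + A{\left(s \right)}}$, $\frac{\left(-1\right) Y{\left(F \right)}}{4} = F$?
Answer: $2 \sqrt{2} \approx 2.8284$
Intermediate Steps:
$Y{\left(F \right)} = - 4 F$
$G{\left(s,q \right)} = \frac{1}{2 s}$ ($G{\left(s,q \right)} = \frac{1}{s + s} = \frac{1}{2 s}$)
$\frac{1}{G{\left(E{\left(R{\left(4 \right)} \right)},Y{\left(-13 \right)} \right)}} = \frac{1}{\frac{1}{2} \frac{1}{\sqrt{- 2 \left(1 - 2\right)}}} = \frac{1}{\frac{1}{2} \frac{1}{\sqrt{\left(-2\right) \left(-1\right)}}} = \frac{1}{\frac{1}{2} \frac{1}{\sqrt{2}}} = \frac{1}{\frac{1}{2} \frac{\sqrt{2}}{2}} = \frac{1}{\frac{1}{4} \sqrt{2}} = 2 \sqrt{2}$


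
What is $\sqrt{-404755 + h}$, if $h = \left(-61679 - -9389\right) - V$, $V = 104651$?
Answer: $4 i \sqrt{35106} \approx 749.46 i$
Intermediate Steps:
$h = -156941$ ($h = \left(-61679 - -9389\right) - 104651 = \left(-61679 + 9389\right) - 104651 = -52290 - 104651 = -156941$)
$\sqrt{-404755 + h} = \sqrt{-404755 - 156941} = \sqrt{-561696} = 4 i \sqrt{35106}$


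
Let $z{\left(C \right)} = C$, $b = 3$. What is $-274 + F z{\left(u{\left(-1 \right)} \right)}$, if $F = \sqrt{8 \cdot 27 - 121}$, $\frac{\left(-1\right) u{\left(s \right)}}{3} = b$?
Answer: $-274 - 9 \sqrt{95} \approx -361.72$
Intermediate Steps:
$u{\left(s \right)} = -9$ ($u{\left(s \right)} = \left(-3\right) 3 = -9$)
$F = \sqrt{95}$ ($F = \sqrt{216 - 121} = \sqrt{95} \approx 9.7468$)
$-274 + F z{\left(u{\left(-1 \right)} \right)} = -274 + \sqrt{95} \left(-9\right) = -274 - 9 \sqrt{95}$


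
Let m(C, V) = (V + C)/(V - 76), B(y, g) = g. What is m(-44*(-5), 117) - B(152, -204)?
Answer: 8701/41 ≈ 212.22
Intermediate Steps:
m(C, V) = (C + V)/(-76 + V)
m(-44*(-5), 117) - B(152, -204) = (-44*(-5) + 117)/(-76 + 117) - 1*(-204) = (220 + 117)/41 + 204 = (1/41)*337 + 204 = 337/41 + 204 = 8701/41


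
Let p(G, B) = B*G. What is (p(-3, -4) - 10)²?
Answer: 4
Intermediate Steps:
(p(-3, -4) - 10)² = (-4*(-3) - 10)² = (12 - 10)² = 2² = 4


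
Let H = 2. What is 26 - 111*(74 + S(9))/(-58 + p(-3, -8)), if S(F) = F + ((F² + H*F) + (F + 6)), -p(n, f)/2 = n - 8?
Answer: 7601/12 ≈ 633.42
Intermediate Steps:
p(n, f) = 16 - 2*n (p(n, f) = -2*(n - 8) = -2*(-8 + n) = 16 - 2*n)
S(F) = 6 + F² + 4*F (S(F) = F + ((F² + 2*F) + (F + 6)) = F + ((F² + 2*F) + (6 + F)) = F + (6 + F² + 3*F) = 6 + F² + 4*F)
26 - 111*(74 + S(9))/(-58 + p(-3, -8)) = 26 - 111*(74 + (6 + 9² + 4*9))/(-58 + (16 - 2*(-3))) = 26 - 111*(74 + (6 + 81 + 36))/(-58 + (16 + 6)) = 26 - 111*(74 + 123)/(-58 + 22) = 26 - 21867/(-36) = 26 - 21867*(-1)/36 = 26 - 111*(-197/36) = 26 + 7289/12 = 7601/12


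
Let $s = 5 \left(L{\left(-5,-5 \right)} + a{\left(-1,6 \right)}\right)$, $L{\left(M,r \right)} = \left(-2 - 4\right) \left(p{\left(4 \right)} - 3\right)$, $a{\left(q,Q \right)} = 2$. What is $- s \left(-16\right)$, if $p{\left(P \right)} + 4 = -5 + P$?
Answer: $4000$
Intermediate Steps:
$p{\left(P \right)} = -9 + P$ ($p{\left(P \right)} = -4 + \left(-5 + P\right) = -9 + P$)
$L{\left(M,r \right)} = 48$ ($L{\left(M,r \right)} = \left(-2 - 4\right) \left(\left(-9 + 4\right) - 3\right) = - 6 \left(-5 - 3\right) = \left(-6\right) \left(-8\right) = 48$)
$s = 250$ ($s = 5 \left(48 + 2\right) = 5 \cdot 50 = 250$)
$- s \left(-16\right) = \left(-1\right) 250 \left(-16\right) = \left(-250\right) \left(-16\right) = 4000$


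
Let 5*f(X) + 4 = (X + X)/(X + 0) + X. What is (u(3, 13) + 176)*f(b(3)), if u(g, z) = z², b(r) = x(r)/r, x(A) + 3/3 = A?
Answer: -92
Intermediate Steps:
x(A) = -1 + A
b(r) = (-1 + r)/r
f(X) = -⅖ + X/5 (f(X) = -⅘ + ((X + X)/(X + 0) + X)/5 = -⅘ + ((2*X)/X + X)/5 = -⅘ + (2 + X)/5 = -⅘ + (⅖ + X/5) = -⅖ + X/5)
(u(3, 13) + 176)*f(b(3)) = (13² + 176)*(-⅖ + ((-1 + 3)/3)/5) = (169 + 176)*(-⅖ + ((⅓)*2)/5) = 345*(-⅖ + (⅕)*(⅔)) = 345*(-⅖ + 2/15) = 345*(-4/15) = -92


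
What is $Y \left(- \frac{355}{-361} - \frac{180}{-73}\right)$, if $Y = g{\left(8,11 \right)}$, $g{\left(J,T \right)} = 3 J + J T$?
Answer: $\frac{10180240}{26353} \approx 386.3$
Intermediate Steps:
$Y = 112$ ($Y = 8 \left(3 + 11\right) = 8 \cdot 14 = 112$)
$Y \left(- \frac{355}{-361} - \frac{180}{-73}\right) = 112 \left(- \frac{355}{-361} - \frac{180}{-73}\right) = 112 \left(\left(-355\right) \left(- \frac{1}{361}\right) - - \frac{180}{73}\right) = 112 \left(\frac{355}{361} + \frac{180}{73}\right) = 112 \cdot \frac{90895}{26353} = \frac{10180240}{26353}$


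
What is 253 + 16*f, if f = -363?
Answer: -5555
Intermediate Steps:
253 + 16*f = 253 + 16*(-363) = 253 - 5808 = -5555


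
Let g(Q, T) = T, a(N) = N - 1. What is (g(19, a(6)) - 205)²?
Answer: 40000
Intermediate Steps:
a(N) = -1 + N
(g(19, a(6)) - 205)² = ((-1 + 6) - 205)² = (5 - 205)² = (-200)² = 40000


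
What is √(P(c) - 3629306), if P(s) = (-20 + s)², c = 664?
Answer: I*√3214570 ≈ 1792.9*I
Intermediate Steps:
√(P(c) - 3629306) = √((-20 + 664)² - 3629306) = √(644² - 3629306) = √(414736 - 3629306) = √(-3214570) = I*√3214570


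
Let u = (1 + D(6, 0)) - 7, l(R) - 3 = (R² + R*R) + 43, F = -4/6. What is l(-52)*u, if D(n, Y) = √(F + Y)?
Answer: -32724 + 1818*I*√6 ≈ -32724.0 + 4453.2*I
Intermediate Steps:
F = -⅔ (F = -4*⅙ = -⅔ ≈ -0.66667)
D(n, Y) = √(-⅔ + Y)
l(R) = 46 + 2*R² (l(R) = 3 + ((R² + R*R) + 43) = 3 + ((R² + R²) + 43) = 3 + (2*R² + 43) = 3 + (43 + 2*R²) = 46 + 2*R²)
u = -6 + I*√6/3 (u = (1 + √(-6 + 9*0)/3) - 7 = (1 + √(-6 + 0)/3) - 7 = (1 + √(-6)/3) - 7 = (1 + (I*√6)/3) - 7 = (1 + I*√6/3) - 7 = -6 + I*√6/3 ≈ -6.0 + 0.8165*I)
l(-52)*u = (46 + 2*(-52)²)*(-6 + I*√6/3) = (46 + 2*2704)*(-6 + I*√6/3) = (46 + 5408)*(-6 + I*√6/3) = 5454*(-6 + I*√6/3) = -32724 + 1818*I*√6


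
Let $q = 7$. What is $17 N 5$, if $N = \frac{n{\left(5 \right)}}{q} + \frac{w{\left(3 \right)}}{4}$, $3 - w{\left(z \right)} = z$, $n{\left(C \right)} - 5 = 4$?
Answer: $\frac{765}{7} \approx 109.29$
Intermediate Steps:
$n{\left(C \right)} = 9$ ($n{\left(C \right)} = 5 + 4 = 9$)
$w{\left(z \right)} = 3 - z$
$N = \frac{9}{7}$ ($N = \frac{9}{7} + \frac{3 - 3}{4} = 9 \cdot \frac{1}{7} + \left(3 - 3\right) \frac{1}{4} = \frac{9}{7} + 0 \cdot \frac{1}{4} = \frac{9}{7} + 0 = \frac{9}{7} \approx 1.2857$)
$17 N 5 = 17 \cdot \frac{9}{7} \cdot 5 = \frac{153}{7} \cdot 5 = \frac{765}{7}$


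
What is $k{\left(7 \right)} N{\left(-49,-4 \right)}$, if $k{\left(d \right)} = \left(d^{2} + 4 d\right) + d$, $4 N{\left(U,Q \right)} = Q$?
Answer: $-84$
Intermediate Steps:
$N{\left(U,Q \right)} = \frac{Q}{4}$
$k{\left(d \right)} = d^{2} + 5 d$
$k{\left(7 \right)} N{\left(-49,-4 \right)} = 7 \left(5 + 7\right) \frac{1}{4} \left(-4\right) = 7 \cdot 12 \left(-1\right) = 84 \left(-1\right) = -84$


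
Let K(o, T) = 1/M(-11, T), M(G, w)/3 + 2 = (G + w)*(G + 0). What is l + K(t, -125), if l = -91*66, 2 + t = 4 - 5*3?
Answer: -26918891/4482 ≈ -6006.0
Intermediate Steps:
M(G, w) = -6 + 3*G*(G + w) (M(G, w) = -6 + 3*((G + w)*(G + 0)) = -6 + 3*((G + w)*G) = -6 + 3*(G*(G + w)) = -6 + 3*G*(G + w))
t = -13 (t = -2 + (4 - 5*3) = -2 + (4 - 15) = -2 - 11 = -13)
K(o, T) = 1/(357 - 33*T) (K(o, T) = 1/(-6 + 3*(-11)**2 + 3*(-11)*T) = 1/(-6 + 3*121 - 33*T) = 1/(-6 + 363 - 33*T) = 1/(357 - 33*T))
l = -6006
l + K(t, -125) = -6006 - 1/(-357 + 33*(-125)) = -6006 - 1/(-357 - 4125) = -6006 - 1/(-4482) = -6006 - 1*(-1/4482) = -6006 + 1/4482 = -26918891/4482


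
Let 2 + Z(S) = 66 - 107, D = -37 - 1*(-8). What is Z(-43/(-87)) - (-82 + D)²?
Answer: -12364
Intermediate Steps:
D = -29 (D = -37 + 8 = -29)
Z(S) = -43 (Z(S) = -2 + (66 - 107) = -2 - 41 = -43)
Z(-43/(-87)) - (-82 + D)² = -43 - (-82 - 29)² = -43 - 1*(-111)² = -43 - 1*12321 = -43 - 12321 = -12364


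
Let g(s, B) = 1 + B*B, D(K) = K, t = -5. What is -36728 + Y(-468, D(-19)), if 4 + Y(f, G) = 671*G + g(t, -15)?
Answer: -49255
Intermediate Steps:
g(s, B) = 1 + B²
Y(f, G) = 222 + 671*G (Y(f, G) = -4 + (671*G + (1 + (-15)²)) = -4 + (671*G + (1 + 225)) = -4 + (671*G + 226) = -4 + (226 + 671*G) = 222 + 671*G)
-36728 + Y(-468, D(-19)) = -36728 + (222 + 671*(-19)) = -36728 + (222 - 12749) = -36728 - 12527 = -49255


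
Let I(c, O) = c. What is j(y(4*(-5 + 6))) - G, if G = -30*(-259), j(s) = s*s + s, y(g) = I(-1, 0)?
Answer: -7770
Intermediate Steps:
y(g) = -1
j(s) = s + s² (j(s) = s² + s = s + s²)
G = 7770
j(y(4*(-5 + 6))) - G = -(1 - 1) - 1*7770 = -1*0 - 7770 = 0 - 7770 = -7770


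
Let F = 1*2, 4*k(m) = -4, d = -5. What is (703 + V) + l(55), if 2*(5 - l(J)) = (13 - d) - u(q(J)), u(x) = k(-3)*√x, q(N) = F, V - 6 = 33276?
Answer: 33981 - √2/2 ≈ 33980.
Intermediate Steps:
k(m) = -1 (k(m) = (¼)*(-4) = -1)
V = 33282 (V = 6 + 33276 = 33282)
F = 2
q(N) = 2
u(x) = -√x
l(J) = -4 - √2/2 (l(J) = 5 - ((13 - 1*(-5)) - (-1)*√2)/2 = 5 - ((13 + 5) + √2)/2 = 5 - (18 + √2)/2 = 5 + (-9 - √2/2) = -4 - √2/2)
(703 + V) + l(55) = (703 + 33282) + (-4 - √2/2) = 33985 + (-4 - √2/2) = 33981 - √2/2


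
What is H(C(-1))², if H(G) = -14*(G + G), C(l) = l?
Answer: 784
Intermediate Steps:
H(G) = -28*G
H(C(-1))² = (-28*(-1))² = 28² = 784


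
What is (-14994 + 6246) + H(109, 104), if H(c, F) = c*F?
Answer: 2588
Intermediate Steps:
H(c, F) = F*c
(-14994 + 6246) + H(109, 104) = (-14994 + 6246) + 104*109 = -8748 + 11336 = 2588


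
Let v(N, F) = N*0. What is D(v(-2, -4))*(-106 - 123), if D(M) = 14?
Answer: -3206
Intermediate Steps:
v(N, F) = 0
D(v(-2, -4))*(-106 - 123) = 14*(-106 - 123) = 14*(-229) = -3206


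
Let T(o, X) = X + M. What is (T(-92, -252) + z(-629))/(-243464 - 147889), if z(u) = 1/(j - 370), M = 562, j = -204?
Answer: -59313/74878874 ≈ -0.00079212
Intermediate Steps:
z(u) = -1/574 (z(u) = 1/(-204 - 370) = 1/(-574) = -1/574)
T(o, X) = 562 + X (T(o, X) = X + 562 = 562 + X)
(T(-92, -252) + z(-629))/(-243464 - 147889) = ((562 - 252) - 1/574)/(-243464 - 147889) = (310 - 1/574)/(-391353) = (177939/574)*(-1/391353) = -59313/74878874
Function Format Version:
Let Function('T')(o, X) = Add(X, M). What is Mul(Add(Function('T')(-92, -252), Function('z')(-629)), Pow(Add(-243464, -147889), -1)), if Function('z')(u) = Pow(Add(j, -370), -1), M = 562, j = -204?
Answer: Rational(-59313, 74878874) ≈ -0.00079212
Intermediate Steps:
Function('z')(u) = Rational(-1, 574) (Function('z')(u) = Pow(Add(-204, -370), -1) = Pow(-574, -1) = Rational(-1, 574))
Function('T')(o, X) = Add(562, X) (Function('T')(o, X) = Add(X, 562) = Add(562, X))
Mul(Add(Function('T')(-92, -252), Function('z')(-629)), Pow(Add(-243464, -147889), -1)) = Mul(Add(Add(562, -252), Rational(-1, 574)), Pow(Add(-243464, -147889), -1)) = Mul(Add(310, Rational(-1, 574)), Pow(-391353, -1)) = Mul(Rational(177939, 574), Rational(-1, 391353)) = Rational(-59313, 74878874)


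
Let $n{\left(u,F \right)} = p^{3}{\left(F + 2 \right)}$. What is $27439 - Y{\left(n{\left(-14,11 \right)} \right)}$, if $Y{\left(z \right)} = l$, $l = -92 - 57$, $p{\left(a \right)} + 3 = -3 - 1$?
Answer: $27588$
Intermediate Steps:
$p{\left(a \right)} = -7$ ($p{\left(a \right)} = -3 - 4 = -7$)
$l = -149$ ($l = -92 - 57 = -149$)
$n{\left(u,F \right)} = -343$ ($n{\left(u,F \right)} = \left(-7\right)^{3} = -343$)
$Y{\left(z \right)} = -149$
$27439 - Y{\left(n{\left(-14,11 \right)} \right)} = 27439 - -149 = 27439 + 149 = 27588$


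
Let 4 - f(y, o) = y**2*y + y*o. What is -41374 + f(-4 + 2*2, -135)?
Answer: -41370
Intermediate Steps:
f(y, o) = 4 - y**3 - o*y (f(y, o) = 4 - (y**2*y + y*o) = 4 - (y**3 + o*y) = 4 + (-y**3 - o*y) = 4 - y**3 - o*y)
-41374 + f(-4 + 2*2, -135) = -41374 + (4 - (-4 + 2*2)**3 - 1*(-135)*(-4 + 2*2)) = -41374 + (4 - (-4 + 4)**3 - 1*(-135)*(-4 + 4)) = -41374 + (4 - 1*0**3 - 1*(-135)*0) = -41374 + (4 - 1*0 + 0) = -41374 + (4 + 0 + 0) = -41374 + 4 = -41370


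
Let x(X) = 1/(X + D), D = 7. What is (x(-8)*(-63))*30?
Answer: 1890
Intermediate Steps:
x(X) = 1/(7 + X) (x(X) = 1/(X + 7) = 1/(7 + X))
(x(-8)*(-63))*30 = (-63/(7 - 8))*30 = (-63/(-1))*30 = -1*(-63)*30 = 63*30 = 1890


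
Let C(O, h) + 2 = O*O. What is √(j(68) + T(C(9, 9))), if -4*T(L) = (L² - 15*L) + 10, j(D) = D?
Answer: I*√4794/2 ≈ 34.619*I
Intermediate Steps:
C(O, h) = -2 + O² (C(O, h) = -2 + O*O = -2 + O²)
T(L) = -5/2 - L²/4 + 15*L/4 (T(L) = -((L² - 15*L) + 10)/4 = -(10 + L² - 15*L)/4 = -5/2 - L²/4 + 15*L/4)
√(j(68) + T(C(9, 9))) = √(68 + (-5/2 - (-2 + 9²)²/4 + 15*(-2 + 9²)/4)) = √(68 + (-5/2 - (-2 + 81)²/4 + 15*(-2 + 81)/4)) = √(68 + (-5/2 - ¼*79² + (15/4)*79)) = √(68 + (-5/2 - ¼*6241 + 1185/4)) = √(68 + (-5/2 - 6241/4 + 1185/4)) = √(68 - 2533/2) = √(-2397/2) = I*√4794/2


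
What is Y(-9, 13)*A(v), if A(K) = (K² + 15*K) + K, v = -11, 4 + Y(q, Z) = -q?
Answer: -275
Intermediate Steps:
Y(q, Z) = -4 - q
A(K) = K² + 16*K
Y(-9, 13)*A(v) = (-4 - 1*(-9))*(-11*(16 - 11)) = (-4 + 9)*(-11*5) = 5*(-55) = -275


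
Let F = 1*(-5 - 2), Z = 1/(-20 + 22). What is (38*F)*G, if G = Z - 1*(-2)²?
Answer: 931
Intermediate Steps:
Z = ½ (Z = 1/2 = ½ ≈ 0.50000)
F = -7 (F = 1*(-7) = -7)
G = -7/2 (G = ½ - 1*(-2)² = ½ - 1*4 = ½ - 4 = -7/2 ≈ -3.5000)
(38*F)*G = (38*(-7))*(-7/2) = -266*(-7/2) = 931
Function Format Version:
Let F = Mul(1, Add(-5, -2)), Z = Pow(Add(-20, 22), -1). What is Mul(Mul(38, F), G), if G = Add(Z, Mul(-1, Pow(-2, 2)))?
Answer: 931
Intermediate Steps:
Z = Rational(1, 2) (Z = Pow(2, -1) = Rational(1, 2) ≈ 0.50000)
F = -7 (F = Mul(1, -7) = -7)
G = Rational(-7, 2) (G = Add(Rational(1, 2), Mul(-1, Pow(-2, 2))) = Add(Rational(1, 2), Mul(-1, 4)) = Add(Rational(1, 2), -4) = Rational(-7, 2) ≈ -3.5000)
Mul(Mul(38, F), G) = Mul(Mul(38, -7), Rational(-7, 2)) = Mul(-266, Rational(-7, 2)) = 931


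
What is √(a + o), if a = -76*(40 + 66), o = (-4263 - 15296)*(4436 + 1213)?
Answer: I*√110496847 ≈ 10512.0*I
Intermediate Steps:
o = -110488791 (o = -19559*5649 = -110488791)
a = -8056 (a = -76*106 = -8056)
√(a + o) = √(-8056 - 110488791) = √(-110496847) = I*√110496847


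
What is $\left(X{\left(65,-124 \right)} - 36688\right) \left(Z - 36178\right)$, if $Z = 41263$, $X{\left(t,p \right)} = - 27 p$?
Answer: $-169533900$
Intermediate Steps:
$\left(X{\left(65,-124 \right)} - 36688\right) \left(Z - 36178\right) = \left(\left(-27\right) \left(-124\right) - 36688\right) \left(41263 - 36178\right) = \left(3348 - 36688\right) 5085 = \left(-33340\right) 5085 = -169533900$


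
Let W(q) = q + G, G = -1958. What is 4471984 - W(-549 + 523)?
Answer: 4473968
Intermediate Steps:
W(q) = -1958 + q (W(q) = q - 1958 = -1958 + q)
4471984 - W(-549 + 523) = 4471984 - (-1958 + (-549 + 523)) = 4471984 - (-1958 - 26) = 4471984 - 1*(-1984) = 4471984 + 1984 = 4473968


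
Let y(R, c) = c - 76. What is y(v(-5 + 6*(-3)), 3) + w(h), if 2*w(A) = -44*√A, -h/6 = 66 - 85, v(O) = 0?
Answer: -73 - 22*√114 ≈ -307.90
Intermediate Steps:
h = 114 (h = -6*(66 - 85) = -6*(-19) = 114)
y(R, c) = -76 + c
w(A) = -22*√A (w(A) = (-44*√A)/2 = -22*√A)
y(v(-5 + 6*(-3)), 3) + w(h) = (-76 + 3) - 22*√114 = -73 - 22*√114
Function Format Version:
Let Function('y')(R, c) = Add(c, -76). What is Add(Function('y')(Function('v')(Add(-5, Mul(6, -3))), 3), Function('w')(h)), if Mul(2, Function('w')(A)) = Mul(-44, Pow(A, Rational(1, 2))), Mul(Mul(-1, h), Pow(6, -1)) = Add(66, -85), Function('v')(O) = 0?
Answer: Add(-73, Mul(-22, Pow(114, Rational(1, 2)))) ≈ -307.90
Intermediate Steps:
h = 114 (h = Mul(-6, Add(66, -85)) = Mul(-6, -19) = 114)
Function('y')(R, c) = Add(-76, c)
Function('w')(A) = Mul(-22, Pow(A, Rational(1, 2))) (Function('w')(A) = Mul(Rational(1, 2), Mul(-44, Pow(A, Rational(1, 2)))) = Mul(-22, Pow(A, Rational(1, 2))))
Add(Function('y')(Function('v')(Add(-5, Mul(6, -3))), 3), Function('w')(h)) = Add(Add(-76, 3), Mul(-22, Pow(114, Rational(1, 2)))) = Add(-73, Mul(-22, Pow(114, Rational(1, 2))))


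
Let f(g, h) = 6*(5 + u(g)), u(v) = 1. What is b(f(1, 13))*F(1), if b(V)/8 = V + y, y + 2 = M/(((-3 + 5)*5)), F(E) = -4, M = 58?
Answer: -6368/5 ≈ -1273.6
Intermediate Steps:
y = 19/5 (y = -2 + 58/(((-3 + 5)*5)) = -2 + 58/((2*5)) = -2 + 58/10 = -2 + 58*(⅒) = -2 + 29/5 = 19/5 ≈ 3.8000)
f(g, h) = 36 (f(g, h) = 6*(5 + 1) = 6*6 = 36)
b(V) = 152/5 + 8*V (b(V) = 8*(V + 19/5) = 8*(19/5 + V) = 152/5 + 8*V)
b(f(1, 13))*F(1) = (152/5 + 8*36)*(-4) = (152/5 + 288)*(-4) = (1592/5)*(-4) = -6368/5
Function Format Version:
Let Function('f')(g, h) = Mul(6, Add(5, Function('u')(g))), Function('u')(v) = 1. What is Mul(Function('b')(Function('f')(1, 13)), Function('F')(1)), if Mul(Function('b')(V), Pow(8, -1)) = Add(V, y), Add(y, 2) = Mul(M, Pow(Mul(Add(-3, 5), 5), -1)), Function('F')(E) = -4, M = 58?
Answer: Rational(-6368, 5) ≈ -1273.6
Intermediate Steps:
y = Rational(19, 5) (y = Add(-2, Mul(58, Pow(Mul(Add(-3, 5), 5), -1))) = Add(-2, Mul(58, Pow(Mul(2, 5), -1))) = Add(-2, Mul(58, Pow(10, -1))) = Add(-2, Mul(58, Rational(1, 10))) = Add(-2, Rational(29, 5)) = Rational(19, 5) ≈ 3.8000)
Function('f')(g, h) = 36 (Function('f')(g, h) = Mul(6, Add(5, 1)) = Mul(6, 6) = 36)
Function('b')(V) = Add(Rational(152, 5), Mul(8, V)) (Function('b')(V) = Mul(8, Add(V, Rational(19, 5))) = Mul(8, Add(Rational(19, 5), V)) = Add(Rational(152, 5), Mul(8, V)))
Mul(Function('b')(Function('f')(1, 13)), Function('F')(1)) = Mul(Add(Rational(152, 5), Mul(8, 36)), -4) = Mul(Add(Rational(152, 5), 288), -4) = Mul(Rational(1592, 5), -4) = Rational(-6368, 5)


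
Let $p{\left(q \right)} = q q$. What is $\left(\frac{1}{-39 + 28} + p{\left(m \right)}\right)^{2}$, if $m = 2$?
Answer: $\frac{1849}{121} \approx 15.281$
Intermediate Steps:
$p{\left(q \right)} = q^{2}$
$\left(\frac{1}{-39 + 28} + p{\left(m \right)}\right)^{2} = \left(\frac{1}{-39 + 28} + 2^{2}\right)^{2} = \left(\frac{1}{-11} + 4\right)^{2} = \left(- \frac{1}{11} + 4\right)^{2} = \left(\frac{43}{11}\right)^{2} = \frac{1849}{121}$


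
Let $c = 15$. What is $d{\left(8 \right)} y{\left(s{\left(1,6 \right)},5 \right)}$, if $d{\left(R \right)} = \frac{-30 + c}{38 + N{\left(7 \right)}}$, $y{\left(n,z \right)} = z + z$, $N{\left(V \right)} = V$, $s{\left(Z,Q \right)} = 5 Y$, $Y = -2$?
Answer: $- \frac{10}{3} \approx -3.3333$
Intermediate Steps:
$s{\left(Z,Q \right)} = -10$ ($s{\left(Z,Q \right)} = 5 \left(-2\right) = -10$)
$y{\left(n,z \right)} = 2 z$
$d{\left(R \right)} = - \frac{1}{3}$ ($d{\left(R \right)} = \frac{-30 + 15}{38 + 7} = - \frac{15}{45} = \left(-15\right) \frac{1}{45} = - \frac{1}{3}$)
$d{\left(8 \right)} y{\left(s{\left(1,6 \right)},5 \right)} = - \frac{2 \cdot 5}{3} = \left(- \frac{1}{3}\right) 10 = - \frac{10}{3}$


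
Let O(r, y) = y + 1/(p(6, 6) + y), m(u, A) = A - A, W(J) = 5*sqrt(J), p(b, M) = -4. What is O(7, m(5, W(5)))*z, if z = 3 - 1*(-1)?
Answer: -1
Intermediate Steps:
m(u, A) = 0
O(r, y) = y + 1/(-4 + y)
z = 4 (z = 3 + 1 = 4)
O(7, m(5, W(5)))*z = ((1 + 0**2 - 4*0)/(-4 + 0))*4 = ((1 + 0 + 0)/(-4))*4 = -1/4*1*4 = -1/4*4 = -1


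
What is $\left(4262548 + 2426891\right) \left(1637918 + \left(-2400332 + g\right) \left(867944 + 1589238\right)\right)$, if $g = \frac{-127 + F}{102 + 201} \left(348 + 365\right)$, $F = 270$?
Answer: $- \frac{3984361215471839677140}{101} \approx -3.9449 \cdot 10^{19}$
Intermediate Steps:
$g = \frac{101959}{303}$ ($g = \frac{-127 + 270}{102 + 201} \left(348 + 365\right) = \frac{143}{303} \cdot 713 = \frac{101959}{303} \approx 336.5$)
$\left(4262548 + 2426891\right) \left(1637918 + \left(-2400332 + g\right) \left(867944 + 1589238\right)\right) = \left(4262548 + 2426891\right) \left(1637918 + \left(-2400332 + \frac{101959}{303}\right) \left(867944 + 1589238\right)\right) = 6689439 \left(1637918 - \frac{1786859401260934}{303}\right) = 6689439 \left(- \frac{1786858904971780}{303}\right) = - \frac{3984361215471839677140}{101}$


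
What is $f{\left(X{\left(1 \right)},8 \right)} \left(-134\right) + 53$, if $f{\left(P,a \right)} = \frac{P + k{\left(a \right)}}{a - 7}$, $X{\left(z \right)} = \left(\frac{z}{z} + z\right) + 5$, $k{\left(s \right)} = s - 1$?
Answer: $-1823$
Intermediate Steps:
$k{\left(s \right)} = -1 + s$
$X{\left(z \right)} = 6 + z$ ($X{\left(z \right)} = \left(1 + z\right) + 5 = 6 + z$)
$f{\left(P,a \right)} = \frac{-1 + P + a}{-7 + a}$ ($f{\left(P,a \right)} = \frac{P + \left(-1 + a\right)}{a - 7} = \frac{-1 + P + a}{-7 + a}$)
$f{\left(X{\left(1 \right)},8 \right)} \left(-134\right) + 53 = \frac{-1 + \left(6 + 1\right) + 8}{-7 + 8} \left(-134\right) + 53 = \frac{-1 + 7 + 8}{1} \left(-134\right) + 53 = 1 \cdot 14 \left(-134\right) + 53 = 14 \left(-134\right) + 53 = -1876 + 53 = -1823$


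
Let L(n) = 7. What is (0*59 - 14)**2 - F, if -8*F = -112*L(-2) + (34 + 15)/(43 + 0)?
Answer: 33761/344 ≈ 98.142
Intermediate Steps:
F = 33663/344 (F = -(-112*7 + (34 + 15)/(43 + 0))/8 = -(-784 + 49/43)/8 = -1/8*(-33663/43) = 33663/344 ≈ 97.858)
(0*59 - 14)**2 - F = (0*59 - 14)**2 - 1*33663/344 = (0 - 14)**2 - 33663/344 = (-14)**2 - 33663/344 = 196 - 33663/344 = 33761/344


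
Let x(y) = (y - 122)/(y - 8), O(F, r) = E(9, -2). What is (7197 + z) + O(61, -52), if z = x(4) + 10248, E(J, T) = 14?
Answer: 34977/2 ≈ 17489.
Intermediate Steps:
O(F, r) = 14
x(y) = (-122 + y)/(-8 + y)
z = 20555/2 (z = (-122 + 4)/(-8 + 4) + 10248 = -118/(-4) + 10248 = -¼*(-118) + 10248 = 59/2 + 10248 = 20555/2 ≈ 10278.)
(7197 + z) + O(61, -52) = (7197 + 20555/2) + 14 = 34949/2 + 14 = 34977/2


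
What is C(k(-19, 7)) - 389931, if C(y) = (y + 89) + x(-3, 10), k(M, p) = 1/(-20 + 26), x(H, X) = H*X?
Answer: -2339231/6 ≈ -3.8987e+5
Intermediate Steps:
k(M, p) = ⅙ (k(M, p) = 1/6 = ⅙)
C(y) = 59 + y (C(y) = (y + 89) - 3*10 = (89 + y) - 30 = 59 + y)
C(k(-19, 7)) - 389931 = (59 + ⅙) - 389931 = 355/6 - 389931 = -2339231/6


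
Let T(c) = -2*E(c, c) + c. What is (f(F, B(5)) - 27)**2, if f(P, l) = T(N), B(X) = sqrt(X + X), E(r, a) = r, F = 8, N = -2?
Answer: 625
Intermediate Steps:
T(c) = -c (T(c) = -2*c + c = -c)
B(X) = sqrt(2)*sqrt(X) (B(X) = sqrt(2*X) = sqrt(2)*sqrt(X))
f(P, l) = 2 (f(P, l) = -1*(-2) = 2)
(f(F, B(5)) - 27)**2 = (2 - 27)**2 = (-25)**2 = 625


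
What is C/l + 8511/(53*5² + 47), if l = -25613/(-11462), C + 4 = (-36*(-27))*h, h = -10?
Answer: -21814329899/5020148 ≈ -4345.4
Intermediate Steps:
C = -9724 (C = -4 - 36*(-27)*(-10) = -4 + 972*(-10) = -4 - 9720 = -9724)
l = 25613/11462 (l = -25613*(-1/11462) = 25613/11462 ≈ 2.2346)
C/l + 8511/(53*5² + 47) = -9724/25613/11462 + 8511/(53*5² + 47) = -9724*11462/25613 + 8511/(53*25 + 47) = -111456488/25613 + 8511/(1325 + 47) = -111456488/25613 + 8511/1372 = -21814329899/5020148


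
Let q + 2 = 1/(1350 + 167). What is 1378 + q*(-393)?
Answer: 3282395/1517 ≈ 2163.7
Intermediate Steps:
q = -3033/1517 (q = -2 + 1/(1350 + 167) = -2 + 1/1517 = -3033/1517 ≈ -1.9993)
1378 + q*(-393) = 1378 - 3033/1517*(-393) = 1378 + 1191969/1517 = 3282395/1517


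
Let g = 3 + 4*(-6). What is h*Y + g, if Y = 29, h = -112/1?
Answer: -3269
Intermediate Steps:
h = -112 (h = -112*1 = -112)
g = -21 (g = 3 - 24 = -21)
h*Y + g = -112*29 - 21 = -3248 - 21 = -3269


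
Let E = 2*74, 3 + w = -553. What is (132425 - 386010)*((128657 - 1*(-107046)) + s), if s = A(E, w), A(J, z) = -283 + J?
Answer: -59736511280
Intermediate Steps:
w = -556 (w = -3 - 553 = -556)
E = 148
s = -135 (s = -283 + 148 = -135)
(132425 - 386010)*((128657 - 1*(-107046)) + s) = (132425 - 386010)*((128657 - 1*(-107046)) - 135) = -253585*((128657 + 107046) - 135) = -253585*(235703 - 135) = -253585*235568 = -59736511280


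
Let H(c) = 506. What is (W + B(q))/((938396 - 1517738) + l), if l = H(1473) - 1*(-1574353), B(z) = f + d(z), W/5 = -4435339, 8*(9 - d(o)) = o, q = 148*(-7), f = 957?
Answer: -1642637/73742 ≈ -22.275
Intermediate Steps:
q = -1036
d(o) = 9 - o/8
W = -22176695 (W = 5*(-4435339) = -22176695)
B(z) = 966 - z/8 (B(z) = 957 + (9 - z/8) = 966 - z/8)
l = 1574859 (l = 506 - 1*(-1574353) = 506 + 1574353 = 1574859)
(W + B(q))/((938396 - 1517738) + l) = (-22176695 + (966 - ⅛*(-1036)))/((938396 - 1517738) + 1574859) = (-22176695 + (966 + 259/2))/(-579342 + 1574859) = (-22176695 + 2191/2)/995517 = -44351199/2*1/995517 = -1642637/73742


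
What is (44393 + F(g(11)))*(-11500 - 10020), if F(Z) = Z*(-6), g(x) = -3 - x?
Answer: -957145040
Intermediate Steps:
F(Z) = -6*Z
(44393 + F(g(11)))*(-11500 - 10020) = (44393 - 6*(-3 - 1*11))*(-11500 - 10020) = (44393 - 6*(-3 - 11))*(-21520) = (44393 - 6*(-14))*(-21520) = (44393 + 84)*(-21520) = 44477*(-21520) = -957145040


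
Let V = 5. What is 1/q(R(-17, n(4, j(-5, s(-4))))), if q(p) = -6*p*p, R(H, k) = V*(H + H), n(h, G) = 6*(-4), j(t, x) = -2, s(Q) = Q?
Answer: -1/173400 ≈ -5.7670e-6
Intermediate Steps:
n(h, G) = -24
R(H, k) = 10*H (R(H, k) = 5*(H + H) = 5*(2*H) = 10*H)
q(p) = -6*p²
1/q(R(-17, n(4, j(-5, s(-4))))) = 1/(-6*(10*(-17))²) = 1/(-6*(-170)²) = 1/(-6*28900) = 1/(-173400) = -1/173400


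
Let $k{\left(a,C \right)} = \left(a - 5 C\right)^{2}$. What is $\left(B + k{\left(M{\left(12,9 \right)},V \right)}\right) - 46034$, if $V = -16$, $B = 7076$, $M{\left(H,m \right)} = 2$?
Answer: $-32234$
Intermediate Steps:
$\left(B + k{\left(M{\left(12,9 \right)},V \right)}\right) - 46034 = \left(7076 + \left(\left(-1\right) 2 + 5 \left(-16\right)\right)^{2}\right) - 46034 = \left(7076 + \left(-2 - 80\right)^{2}\right) - 46034 = \left(7076 + \left(-82\right)^{2}\right) - 46034 = \left(7076 + 6724\right) - 46034 = 13800 - 46034 = -32234$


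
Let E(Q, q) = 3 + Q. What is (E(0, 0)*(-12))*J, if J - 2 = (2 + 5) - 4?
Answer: -180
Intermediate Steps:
J = 5 (J = 2 + ((2 + 5) - 4) = 2 + (7 - 4) = 2 + 3 = 5)
(E(0, 0)*(-12))*J = ((3 + 0)*(-12))*5 = (3*(-12))*5 = -36*5 = -180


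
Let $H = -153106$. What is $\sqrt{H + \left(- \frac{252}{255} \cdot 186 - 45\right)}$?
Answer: $\frac{i \sqrt{1107844015}}{85} \approx 391.58 i$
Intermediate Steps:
$\sqrt{H + \left(- \frac{252}{255} \cdot 186 - 45\right)} = \sqrt{-153106 + \left(- \frac{252}{255} \cdot 186 - 45\right)} = \sqrt{-153106 + \left(\left(-252\right) \frac{1}{255} \cdot 186 - 45\right)} = \sqrt{-153106 - \frac{19449}{85}} = \sqrt{- \frac{13033459}{85}} = \frac{i \sqrt{1107844015}}{85}$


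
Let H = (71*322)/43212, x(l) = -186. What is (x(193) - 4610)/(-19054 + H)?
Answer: 103622376/411669293 ≈ 0.25171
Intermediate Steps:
H = 11431/21606 (H = 22862*(1/43212) = 11431/21606 ≈ 0.52907)
(x(193) - 4610)/(-19054 + H) = (-186 - 4610)/(-19054 + 11431/21606) = -4796/(-411669293/21606) = -4796*(-21606/411669293) = 103622376/411669293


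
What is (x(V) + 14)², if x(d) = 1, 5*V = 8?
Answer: 225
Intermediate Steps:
V = 8/5 (V = (⅕)*8 = 8/5 ≈ 1.6000)
(x(V) + 14)² = (1 + 14)² = 15² = 225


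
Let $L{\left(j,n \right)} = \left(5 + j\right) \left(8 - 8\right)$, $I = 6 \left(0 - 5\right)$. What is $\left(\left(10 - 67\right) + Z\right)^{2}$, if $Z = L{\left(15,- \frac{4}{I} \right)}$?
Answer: $3249$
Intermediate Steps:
$I = -30$ ($I = 6 \left(0 - 5\right) = 6 \left(-5\right) = -30$)
$L{\left(j,n \right)} = 0$ ($L{\left(j,n \right)} = \left(5 + j\right) 0 = 0$)
$Z = 0$
$\left(\left(10 - 67\right) + Z\right)^{2} = \left(\left(10 - 67\right) + 0\right)^{2} = \left(-57 + 0\right)^{2} = \left(-57\right)^{2} = 3249$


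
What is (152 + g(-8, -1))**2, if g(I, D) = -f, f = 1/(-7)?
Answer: 1134225/49 ≈ 23147.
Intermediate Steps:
f = -1/7 ≈ -0.14286
g(I, D) = 1/7 (g(I, D) = -1*(-1/7) = 1/7)
(152 + g(-8, -1))**2 = (152 + 1/7)**2 = (1065/7)**2 = 1134225/49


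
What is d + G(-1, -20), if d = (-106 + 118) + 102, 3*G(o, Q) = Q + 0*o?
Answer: 322/3 ≈ 107.33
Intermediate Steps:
G(o, Q) = Q/3 (G(o, Q) = (Q + 0*o)/3 = (Q + 0)/3 = Q/3)
d = 114 (d = 12 + 102 = 114)
d + G(-1, -20) = 114 + (1/3)*(-20) = 114 - 20/3 = 322/3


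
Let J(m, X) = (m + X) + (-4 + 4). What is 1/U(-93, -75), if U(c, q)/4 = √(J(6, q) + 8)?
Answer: -I*√61/244 ≈ -0.032009*I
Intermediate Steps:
J(m, X) = X + m (J(m, X) = (X + m) + 0 = X + m)
U(c, q) = 4*√(14 + q) (U(c, q) = 4*√((q + 6) + 8) = 4*√((6 + q) + 8) = 4*√(14 + q))
1/U(-93, -75) = 1/(4*√(14 - 75)) = 1/(4*√(-61)) = 1/(4*(I*√61)) = 1/(4*I*√61) = -I*√61/244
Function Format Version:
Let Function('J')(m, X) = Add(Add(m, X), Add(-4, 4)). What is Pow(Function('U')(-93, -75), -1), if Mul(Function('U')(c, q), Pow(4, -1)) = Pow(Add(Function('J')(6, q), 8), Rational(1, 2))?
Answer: Mul(Rational(-1, 244), I, Pow(61, Rational(1, 2))) ≈ Mul(-0.032009, I)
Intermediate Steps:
Function('J')(m, X) = Add(X, m) (Function('J')(m, X) = Add(Add(X, m), 0) = Add(X, m))
Function('U')(c, q) = Mul(4, Pow(Add(14, q), Rational(1, 2))) (Function('U')(c, q) = Mul(4, Pow(Add(Add(q, 6), 8), Rational(1, 2))) = Mul(4, Pow(Add(Add(6, q), 8), Rational(1, 2))) = Mul(4, Pow(Add(14, q), Rational(1, 2))))
Pow(Function('U')(-93, -75), -1) = Pow(Mul(4, Pow(Add(14, -75), Rational(1, 2))), -1) = Pow(Mul(4, Pow(-61, Rational(1, 2))), -1) = Pow(Mul(4, Mul(I, Pow(61, Rational(1, 2)))), -1) = Pow(Mul(4, I, Pow(61, Rational(1, 2))), -1) = Mul(Rational(-1, 244), I, Pow(61, Rational(1, 2)))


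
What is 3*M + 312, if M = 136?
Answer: 720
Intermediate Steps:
3*M + 312 = 3*136 + 312 = 408 + 312 = 720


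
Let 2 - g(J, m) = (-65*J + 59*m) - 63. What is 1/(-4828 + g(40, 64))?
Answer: -1/5939 ≈ -0.00016838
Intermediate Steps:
g(J, m) = 65 - 59*m + 65*J (g(J, m) = 2 - ((-65*J + 59*m) - 63) = 2 - (-63 - 65*J + 59*m) = 2 + (63 - 59*m + 65*J) = 65 - 59*m + 65*J)
1/(-4828 + g(40, 64)) = 1/(-4828 + (65 - 59*64 + 65*40)) = 1/(-4828 + (65 - 3776 + 2600)) = 1/(-4828 - 1111) = 1/(-5939) = -1/5939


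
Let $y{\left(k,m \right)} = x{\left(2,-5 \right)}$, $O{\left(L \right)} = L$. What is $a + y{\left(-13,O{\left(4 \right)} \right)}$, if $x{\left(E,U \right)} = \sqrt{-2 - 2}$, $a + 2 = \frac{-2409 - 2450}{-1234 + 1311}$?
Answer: $- \frac{5013}{77} + 2 i \approx -65.104 + 2.0 i$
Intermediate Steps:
$a = - \frac{5013}{77}$ ($a = -2 + \frac{-2409 - 2450}{-1234 + 1311} = -2 - \frac{4859}{77} = - \frac{5013}{77} \approx -65.104$)
$x{\left(E,U \right)} = 2 i$ ($x{\left(E,U \right)} = \sqrt{-4} = 2 i$)
$y{\left(k,m \right)} = 2 i$
$a + y{\left(-13,O{\left(4 \right)} \right)} = - \frac{5013}{77} + 2 i$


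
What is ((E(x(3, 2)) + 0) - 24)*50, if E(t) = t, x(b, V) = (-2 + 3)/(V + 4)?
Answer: -3575/3 ≈ -1191.7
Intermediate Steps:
x(b, V) = 1/(4 + V)
((E(x(3, 2)) + 0) - 24)*50 = ((1/(4 + 2) + 0) - 24)*50 = ((1/6 + 0) - 24)*50 = (1/6 - 24)*50 = -143/6*50 = -3575/3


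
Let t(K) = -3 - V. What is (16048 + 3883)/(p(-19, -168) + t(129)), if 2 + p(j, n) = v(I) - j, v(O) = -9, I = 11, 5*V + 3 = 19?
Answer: 99655/9 ≈ 11073.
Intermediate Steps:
V = 16/5 (V = -3/5 + (1/5)*19 = -3/5 + 19/5 = 16/5 ≈ 3.2000)
t(K) = -31/5 (t(K) = -3 - 1*16/5 = -3 - 16/5 = -31/5)
p(j, n) = -11 - j (p(j, n) = -2 + (-9 - j) = -11 - j)
(16048 + 3883)/(p(-19, -168) + t(129)) = (16048 + 3883)/((-11 - 1*(-19)) - 31/5) = 19931/((-11 + 19) - 31/5) = 19931/(8 - 31/5) = 19931/(9/5) = 19931*(5/9) = 99655/9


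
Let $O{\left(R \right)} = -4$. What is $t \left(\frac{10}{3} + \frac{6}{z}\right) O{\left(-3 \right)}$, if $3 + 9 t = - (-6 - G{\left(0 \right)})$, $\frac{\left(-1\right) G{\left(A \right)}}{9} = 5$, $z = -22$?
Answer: $\frac{5656}{99} \approx 57.131$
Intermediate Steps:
$G{\left(A \right)} = -45$ ($G{\left(A \right)} = \left(-9\right) 5 = -45$)
$t = - \frac{14}{3}$ ($t = - \frac{1}{3} + \frac{\left(-1\right) \left(-6 - -45\right)}{9} = - \frac{1}{3} + \frac{\left(-1\right) \left(-6 + 45\right)}{9} = - \frac{1}{3} + \frac{\left(-1\right) 39}{9} = - \frac{1}{3} + \frac{1}{9} \left(-39\right) = - \frac{1}{3} - \frac{13}{3} = - \frac{14}{3} \approx -4.6667$)
$t \left(\frac{10}{3} + \frac{6}{z}\right) O{\left(-3 \right)} = - \frac{14 \left(\frac{10}{3} + \frac{6}{-22}\right)}{3} \left(-4\right) = - \frac{14 \left(10 \cdot \frac{1}{3} + 6 \left(- \frac{1}{22}\right)\right)}{3} \left(-4\right) = - \frac{14 \left(\frac{10}{3} - \frac{3}{11}\right)}{3} \left(-4\right) = \left(- \frac{14}{3}\right) \frac{101}{33} \left(-4\right) = \left(- \frac{1414}{99}\right) \left(-4\right) = \frac{5656}{99}$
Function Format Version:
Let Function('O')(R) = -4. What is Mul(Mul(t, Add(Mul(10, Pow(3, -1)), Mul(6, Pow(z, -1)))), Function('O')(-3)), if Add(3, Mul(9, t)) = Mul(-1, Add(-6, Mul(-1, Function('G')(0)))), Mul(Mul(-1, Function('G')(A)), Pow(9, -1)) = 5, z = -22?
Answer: Rational(5656, 99) ≈ 57.131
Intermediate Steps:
Function('G')(A) = -45 (Function('G')(A) = Mul(-9, 5) = -45)
t = Rational(-14, 3) (t = Add(Rational(-1, 3), Mul(Rational(1, 9), Mul(-1, Add(-6, Mul(-1, -45))))) = Add(Rational(-1, 3), Mul(Rational(1, 9), Mul(-1, Add(-6, 45)))) = Add(Rational(-1, 3), Mul(Rational(1, 9), Mul(-1, 39))) = Add(Rational(-1, 3), Mul(Rational(1, 9), -39)) = Add(Rational(-1, 3), Rational(-13, 3)) = Rational(-14, 3) ≈ -4.6667)
Mul(Mul(t, Add(Mul(10, Pow(3, -1)), Mul(6, Pow(z, -1)))), Function('O')(-3)) = Mul(Mul(Rational(-14, 3), Add(Mul(10, Pow(3, -1)), Mul(6, Pow(-22, -1)))), -4) = Mul(Mul(Rational(-14, 3), Add(Mul(10, Rational(1, 3)), Mul(6, Rational(-1, 22)))), -4) = Mul(Mul(Rational(-14, 3), Add(Rational(10, 3), Rational(-3, 11))), -4) = Mul(Mul(Rational(-14, 3), Rational(101, 33)), -4) = Mul(Rational(-1414, 99), -4) = Rational(5656, 99)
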